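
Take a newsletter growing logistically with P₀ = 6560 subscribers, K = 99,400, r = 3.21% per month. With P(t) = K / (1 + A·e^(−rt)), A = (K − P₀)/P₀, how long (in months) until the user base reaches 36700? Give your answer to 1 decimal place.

A = (99400 − 6560)/6560 = 14.15244
36700 = 99400/(1 + 14.15244·e^(−0.0321t)) → 1 + 14.15244·e^(−0.0321t) = 2.70845
e^(−0.0321t) = 0.120717 → t = ln(8.2838)/0.0321 = 2.1143/0.0321

t ≈ 65.9 months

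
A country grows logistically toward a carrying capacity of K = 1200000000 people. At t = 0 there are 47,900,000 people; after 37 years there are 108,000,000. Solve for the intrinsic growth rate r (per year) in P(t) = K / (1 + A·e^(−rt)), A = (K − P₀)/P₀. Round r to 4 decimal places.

A = (1200000000 − 47900000)/47900000 = 24.05219
108000000 = 1200000000/(1 + 24.05219·e^(−r·37)) → e^(−37r) = (11.11111 − 1)/24.05219 = 0.420382
r = −ln(0.420382)/37 = 0.86659/37

r ≈ 0.0234 per year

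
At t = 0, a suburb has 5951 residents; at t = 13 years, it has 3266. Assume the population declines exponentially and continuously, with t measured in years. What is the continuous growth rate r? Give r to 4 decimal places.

r ≈ -0.0462 per year

3266 = 5951 · e^(r·13)
e^(13r) = 3266/5951 = 0.54882
r = ln(0.54882) / 13 = -0.59999 / 13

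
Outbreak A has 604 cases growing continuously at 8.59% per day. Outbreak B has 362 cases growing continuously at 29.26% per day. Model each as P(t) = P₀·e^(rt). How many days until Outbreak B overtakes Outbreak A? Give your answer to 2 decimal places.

t ≈ 2.48 days

604·e^(0.0859t) = 362·e^(0.2926t)
604/362 = e^((0.2926 − 0.0859)t) → ln(1.66851) = 0.2067·t
t = 0.51193 / 0.2067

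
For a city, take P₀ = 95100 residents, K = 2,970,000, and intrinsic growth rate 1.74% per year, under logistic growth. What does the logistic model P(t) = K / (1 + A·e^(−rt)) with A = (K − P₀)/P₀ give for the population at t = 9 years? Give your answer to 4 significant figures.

≈ 110,600 residents

A = (2970000 − 95100)/95100 = 30.23028
P(9) = 2970000 / (1 + 30.23028·e^(−0.0174·9)) = 2970000 / (1 + 30.23028·0.855046)
= 2970000 / 26.84828 ≈ 110621.6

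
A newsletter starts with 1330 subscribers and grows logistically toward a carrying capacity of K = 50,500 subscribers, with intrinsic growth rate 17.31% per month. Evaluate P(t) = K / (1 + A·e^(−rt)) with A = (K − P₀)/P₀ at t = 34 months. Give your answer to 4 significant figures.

A = (50500 − 1330)/1330 = 36.96992
P(34) = 50500 / (1 + 36.96992·e^(−0.1731·34)) = 50500 / (1 + 36.96992·0.00278)
= 50500 / 1.10277 ≈ 45793.92

≈ 45,790 subscribers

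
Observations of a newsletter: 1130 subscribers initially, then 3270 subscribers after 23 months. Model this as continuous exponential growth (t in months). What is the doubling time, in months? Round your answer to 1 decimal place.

doubling time ≈ 15.0 months

r = ln(3270/1130) / 23 = ln(2.89381) / 23 ≈ 0.046199 per month
doubling time = ln 2 / |r| = 0.69315 / 0.046199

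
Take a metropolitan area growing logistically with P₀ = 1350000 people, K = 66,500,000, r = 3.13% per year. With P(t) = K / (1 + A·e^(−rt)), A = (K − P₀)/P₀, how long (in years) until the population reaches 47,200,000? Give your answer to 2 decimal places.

A = (66500000 − 1350000)/1350000 = 48.25926
47200000 = 66500000/(1 + 48.25926·e^(−0.0313t)) → 1 + 48.25926·e^(−0.0313t) = 1.4089
e^(−0.0313t) = 0.008473 → t = ln(118.02264)/0.0313 = 4.77088/0.0313

t ≈ 152.42 years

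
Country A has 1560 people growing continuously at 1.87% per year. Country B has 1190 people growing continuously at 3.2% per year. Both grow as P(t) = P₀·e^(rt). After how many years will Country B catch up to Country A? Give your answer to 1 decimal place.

1560·e^(0.0187t) = 1190·e^(0.032t)
1560/1190 = e^((0.032 − 0.0187)t) → ln(1.31092) = 0.0133·t
t = 0.27073 / 0.0133

t ≈ 20.4 years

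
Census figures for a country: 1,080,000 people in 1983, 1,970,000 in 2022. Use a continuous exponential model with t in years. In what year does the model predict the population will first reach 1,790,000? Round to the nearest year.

r = ln(1970000/1080000) / 39 = 0.60107/39 ≈ 0.015412 per year
t = ln(1790000/1080000) / r = 0.50525/0.015412 ≈ 32.78 years after 1983

year 2016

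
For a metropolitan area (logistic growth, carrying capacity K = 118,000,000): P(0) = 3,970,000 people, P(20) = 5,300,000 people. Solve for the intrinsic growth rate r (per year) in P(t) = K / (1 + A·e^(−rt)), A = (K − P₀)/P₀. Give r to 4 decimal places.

A = (118000000 − 3970000)/3970000 = 28.72292
5300000 = 118000000/(1 + 28.72292·e^(−r·20)) → e^(−20r) = (22.26415 − 1)/28.72292 = 0.74032
r = −ln(0.74032)/20 = 0.30067/20

r ≈ 0.0150 per year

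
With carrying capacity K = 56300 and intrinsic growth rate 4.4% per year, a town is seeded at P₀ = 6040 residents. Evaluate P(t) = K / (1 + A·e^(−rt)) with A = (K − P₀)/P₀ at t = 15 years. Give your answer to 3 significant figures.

A = (56300 − 6040)/6040 = 8.32119
P(15) = 56300 / (1 + 8.32119·e^(−0.044·15)) = 56300 / (1 + 8.32119·0.516851)
= 56300 / 5.30082 ≈ 10621

≈ 10,600 residents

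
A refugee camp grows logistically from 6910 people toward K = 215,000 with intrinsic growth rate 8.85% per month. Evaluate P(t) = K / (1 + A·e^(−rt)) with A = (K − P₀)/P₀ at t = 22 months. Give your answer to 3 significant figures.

A = (215000 − 6910)/6910 = 30.11433
P(22) = 215000 / (1 + 30.11433·e^(−0.0885·22)) = 215000 / (1 + 30.11433·0.142702)
= 215000 / 5.29736 ≈ 40586.25

≈ 40,600 people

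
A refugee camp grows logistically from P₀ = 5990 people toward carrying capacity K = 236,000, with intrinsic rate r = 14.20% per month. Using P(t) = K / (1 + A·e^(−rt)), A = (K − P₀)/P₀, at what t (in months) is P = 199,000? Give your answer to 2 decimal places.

t ≈ 37.54 months

A = (236000 − 5990)/5990 = 38.399
199000 = 236000/(1 + 38.399·e^(−0.142t)) → 1 + 38.399·e^(−0.142t) = 1.18593
e^(−0.142t) = 0.004842 → t = ln(206.52434)/0.142 = 5.33042/0.142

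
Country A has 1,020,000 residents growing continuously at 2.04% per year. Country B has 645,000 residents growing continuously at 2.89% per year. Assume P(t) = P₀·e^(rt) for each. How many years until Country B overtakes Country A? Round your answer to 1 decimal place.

1020000·e^(0.0204t) = 645000·e^(0.0289t)
1020000/645000 = e^((0.0289 − 0.0204)t) → ln(1.5814) = 0.0085·t
t = 0.45831 / 0.0085

t ≈ 53.9 years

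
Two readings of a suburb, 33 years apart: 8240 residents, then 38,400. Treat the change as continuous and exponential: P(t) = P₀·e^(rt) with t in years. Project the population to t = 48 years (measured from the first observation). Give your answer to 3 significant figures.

≈ 77,300 residents

r = ln(38400/8240) / 33 ≈ 0.046638 per year
P(48) = 8240 · e^(0.046638·48) = 8240 · 9.38046 ≈ 77294.97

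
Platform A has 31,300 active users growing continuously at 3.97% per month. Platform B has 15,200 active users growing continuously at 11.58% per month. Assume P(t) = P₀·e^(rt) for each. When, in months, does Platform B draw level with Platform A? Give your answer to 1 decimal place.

t ≈ 9.5 months

31300·e^(0.0397t) = 15200·e^(0.1158t)
31300/15200 = e^((0.1158 − 0.0397)t) → ln(2.05921) = 0.0761·t
t = 0.72232 / 0.0761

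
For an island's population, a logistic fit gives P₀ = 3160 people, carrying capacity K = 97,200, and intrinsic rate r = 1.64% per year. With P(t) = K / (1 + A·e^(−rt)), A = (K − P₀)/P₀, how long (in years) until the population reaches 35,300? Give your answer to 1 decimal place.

A = (97200 − 3160)/3160 = 29.75949
35300 = 97200/(1 + 29.75949·e^(−0.0164t)) → 1 + 29.75949·e^(−0.0164t) = 2.75354
e^(−0.0164t) = 0.058924 → t = ln(16.97108)/0.0164 = 2.83151/0.0164

t ≈ 172.7 years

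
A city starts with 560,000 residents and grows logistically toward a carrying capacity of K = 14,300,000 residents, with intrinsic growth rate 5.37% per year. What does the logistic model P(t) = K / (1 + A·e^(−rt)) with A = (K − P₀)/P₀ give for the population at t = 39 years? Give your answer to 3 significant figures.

≈ 3,560,000 residents

A = (14300000 − 560000)/560000 = 24.53571
P(39) = 14300000 / (1 + 24.53571·e^(−0.0537·39)) = 14300000 / (1 + 24.53571·0.123156)
= 14300000 / 4.02173 ≈ 3555683.03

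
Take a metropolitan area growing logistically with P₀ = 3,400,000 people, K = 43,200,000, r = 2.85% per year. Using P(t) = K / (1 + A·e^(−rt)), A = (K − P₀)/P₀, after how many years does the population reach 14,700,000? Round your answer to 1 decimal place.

A = (43200000 − 3400000)/3400000 = 11.70588
14700000 = 43200000/(1 + 11.70588·e^(−0.0285t)) → 1 + 11.70588·e^(−0.0285t) = 2.93878
e^(−0.0285t) = 0.165624 → t = ln(6.03777)/0.0285 = 1.79803/0.0285

t ≈ 63.1 years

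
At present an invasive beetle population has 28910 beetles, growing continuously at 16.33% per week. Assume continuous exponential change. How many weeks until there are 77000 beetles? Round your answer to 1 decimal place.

77000 = 28910 · e^(0.1633·t)
t = ln(77000/28910) / 0.1633 = ln(2.66344) / 0.1633 = 0.97962 / 0.1633

t ≈ 6.0 weeks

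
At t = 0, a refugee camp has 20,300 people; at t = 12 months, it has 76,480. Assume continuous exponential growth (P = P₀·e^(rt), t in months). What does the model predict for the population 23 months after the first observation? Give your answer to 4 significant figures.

r = ln(76480/20300) / 12 ≈ 0.110534 per month
P(23) = 20300 · e^(0.110534·23) = 20300 · 12.70865 ≈ 257985.56

≈ 258,000 people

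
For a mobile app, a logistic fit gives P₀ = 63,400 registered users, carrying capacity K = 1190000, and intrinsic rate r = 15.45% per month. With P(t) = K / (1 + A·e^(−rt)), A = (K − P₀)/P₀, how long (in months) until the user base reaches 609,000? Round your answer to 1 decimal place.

t ≈ 18.9 months

A = (1190000 − 63400)/63400 = 17.76972
609000 = 1190000/(1 + 17.76972·e^(−0.1545t)) → 1 + 17.76972·e^(−0.1545t) = 1.95402
e^(−0.1545t) = 0.053688 → t = ln(18.62609)/0.1545 = 2.92456/0.1545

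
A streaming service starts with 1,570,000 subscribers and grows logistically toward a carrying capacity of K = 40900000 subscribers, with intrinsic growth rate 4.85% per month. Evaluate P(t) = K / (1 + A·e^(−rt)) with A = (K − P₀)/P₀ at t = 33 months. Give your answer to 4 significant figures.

A = (40900000 − 1570000)/1570000 = 25.05096
P(33) = 40900000 / (1 + 25.05096·e^(−0.0485·33)) = 40900000 / (1 + 25.05096·0.201796)
= 40900000 / 6.05517 ≈ 6754555.77

≈ 6,755,000 subscribers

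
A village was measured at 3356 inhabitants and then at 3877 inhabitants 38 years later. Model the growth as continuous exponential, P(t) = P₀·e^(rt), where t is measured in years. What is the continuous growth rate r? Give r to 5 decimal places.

r ≈ 0.00380 per year

3877 = 3356 · e^(r·38)
e^(38r) = 3877/3356 = 1.15524
r = ln(1.15524) / 38 = 0.14431 / 38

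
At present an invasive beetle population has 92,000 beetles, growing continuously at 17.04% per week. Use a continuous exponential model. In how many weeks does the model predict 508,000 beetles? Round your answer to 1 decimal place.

508000 = 92000 · e^(0.1704·t)
t = ln(508000/92000) / 0.1704 = ln(5.52174) / 0.1704 = 1.70869 / 0.1704

t ≈ 10.0 weeks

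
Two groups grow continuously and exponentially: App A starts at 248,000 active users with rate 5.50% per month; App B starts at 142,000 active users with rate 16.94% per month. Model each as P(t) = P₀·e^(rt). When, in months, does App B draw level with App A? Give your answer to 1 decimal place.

t ≈ 4.9 months

248000·e^(0.055t) = 142000·e^(0.1694t)
248000/142000 = e^((0.1694 − 0.055)t) → ln(1.74648) = 0.1144·t
t = 0.5576 / 0.1144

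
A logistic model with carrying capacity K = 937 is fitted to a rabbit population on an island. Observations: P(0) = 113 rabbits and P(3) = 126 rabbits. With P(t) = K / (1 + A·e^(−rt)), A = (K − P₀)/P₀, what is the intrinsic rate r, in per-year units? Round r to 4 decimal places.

r ≈ 0.0416 per year

A = (937 − 113)/113 = 7.29204
126 = 937/(1 + 7.29204·e^(−r·3)) → e^(−3r) = (7.43651 − 1)/7.29204 = 0.882676
r = −ln(0.882676)/3 = 0.1248/3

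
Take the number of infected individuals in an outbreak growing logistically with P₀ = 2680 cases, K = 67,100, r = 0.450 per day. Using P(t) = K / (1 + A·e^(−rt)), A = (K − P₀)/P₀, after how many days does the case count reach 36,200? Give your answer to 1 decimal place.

t ≈ 7.4 days

A = (67100 − 2680)/2680 = 24.03731
36200 = 67100/(1 + 24.03731·e^(−0.45t)) → 1 + 24.03731·e^(−0.45t) = 1.85359
e^(−0.45t) = 0.035511 → t = ln(28.16022)/0.45 = 3.33791/0.45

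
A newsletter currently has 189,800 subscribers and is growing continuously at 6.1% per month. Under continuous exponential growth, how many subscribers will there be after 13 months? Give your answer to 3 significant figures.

P(13) = 189800 · e^(0.061·13) = 189800 · e^(0.793)
= 189800 · 2.21002 ≈ 419461.14

≈ 419,000 subscribers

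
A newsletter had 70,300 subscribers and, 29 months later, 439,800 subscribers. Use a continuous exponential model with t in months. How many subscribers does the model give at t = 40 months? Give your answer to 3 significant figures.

≈ 882,000 subscribers

r = ln(439800/70300) / 29 ≈ 0.063226 per month
P(40) = 70300 · e^(0.063226·40) = 70300 · 12.54136 ≈ 881657.72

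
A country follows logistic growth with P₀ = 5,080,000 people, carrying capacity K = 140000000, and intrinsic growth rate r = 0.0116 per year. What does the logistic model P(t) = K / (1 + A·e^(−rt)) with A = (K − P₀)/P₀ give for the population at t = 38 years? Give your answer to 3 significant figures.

A = (140000000 − 5080000)/5080000 = 26.55906
P(38) = 140000000 / (1 + 26.55906·e^(−0.0116·38)) = 140000000 / (1 + 26.55906·0.643521)
= 140000000 / 18.09132 ≈ 7738517.58

≈ 7,740,000 people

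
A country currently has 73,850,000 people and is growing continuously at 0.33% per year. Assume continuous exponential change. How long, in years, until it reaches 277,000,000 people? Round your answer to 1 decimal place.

t ≈ 400.6 years

277000000 = 73850000 · e^(0.0033·t)
t = ln(277000000/73850000) / 0.0033 = ln(3.75085) / 0.0033 = 1.32198 / 0.0033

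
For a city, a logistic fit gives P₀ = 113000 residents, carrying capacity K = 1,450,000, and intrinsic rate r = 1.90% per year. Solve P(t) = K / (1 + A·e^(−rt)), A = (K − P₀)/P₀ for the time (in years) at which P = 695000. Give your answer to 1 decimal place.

A = (1450000 − 113000)/113000 = 11.83186
695000 = 1450000/(1 + 11.83186·e^(−0.019t)) → 1 + 11.83186·e^(−0.019t) = 2.08633
e^(−0.019t) = 0.091814 → t = ln(10.89158)/0.019 = 2.38799/0.019

t ≈ 125.7 years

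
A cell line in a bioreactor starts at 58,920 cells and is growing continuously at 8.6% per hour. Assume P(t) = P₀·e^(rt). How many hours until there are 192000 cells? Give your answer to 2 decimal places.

t ≈ 13.74 hours

192000 = 58920 · e^(0.086·t)
t = ln(192000/58920) / 0.086 = ln(3.25866) / 0.086 = 1.18131 / 0.086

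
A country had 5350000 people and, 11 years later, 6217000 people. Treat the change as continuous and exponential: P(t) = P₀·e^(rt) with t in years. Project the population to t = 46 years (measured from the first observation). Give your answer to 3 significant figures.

≈ 10,000,000 people

r = ln(6217000/5350000) / 11 ≈ 0.013654 per year
P(46) = 5350000 · e^(0.013654·46) = 5350000 · 1.87399 ≈ 10025859.02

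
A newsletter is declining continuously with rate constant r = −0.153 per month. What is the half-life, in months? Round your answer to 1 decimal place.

half-life ≈ 4.5 months

half-life = ln(2) / |r| = 0.69315 / 0.153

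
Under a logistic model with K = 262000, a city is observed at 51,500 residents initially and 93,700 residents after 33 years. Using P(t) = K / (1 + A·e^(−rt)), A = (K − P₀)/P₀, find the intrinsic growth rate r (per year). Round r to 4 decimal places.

A = (262000 − 51500)/51500 = 4.08738
93700 = 262000/(1 + 4.08738·e^(−r·33)) → e^(−33r) = (2.79616 − 1)/4.08738 = 0.43944
r = −ln(0.43944)/33 = 0.82225/33

r ≈ 0.0249 per year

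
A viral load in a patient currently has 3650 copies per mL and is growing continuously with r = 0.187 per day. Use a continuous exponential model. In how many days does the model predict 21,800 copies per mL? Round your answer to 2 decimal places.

t ≈ 9.56 days

21800 = 3650 · e^(0.187·t)
t = ln(21800/3650) / 0.187 = ln(5.9726) / 0.187 = 1.78718 / 0.187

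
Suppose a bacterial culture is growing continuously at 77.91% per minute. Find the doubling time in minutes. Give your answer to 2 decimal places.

doubling time ≈ 0.89 minutes

doubling time = ln(2) / |r| = 0.69315 / 0.7791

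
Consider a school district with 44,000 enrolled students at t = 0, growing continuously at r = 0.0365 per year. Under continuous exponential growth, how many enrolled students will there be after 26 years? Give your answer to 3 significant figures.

P(26) = 44000 · e^(0.0365·26) = 44000 · e^(0.949)
= 44000 · 2.58313 ≈ 113657.51

≈ 114,000 enrolled students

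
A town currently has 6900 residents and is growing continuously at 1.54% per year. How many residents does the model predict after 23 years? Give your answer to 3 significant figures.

≈ 9,830 residents

P(23) = 6900 · e^(0.0154·23) = 6900 · e^(0.3542)
= 6900 · 1.42504 ≈ 9832.78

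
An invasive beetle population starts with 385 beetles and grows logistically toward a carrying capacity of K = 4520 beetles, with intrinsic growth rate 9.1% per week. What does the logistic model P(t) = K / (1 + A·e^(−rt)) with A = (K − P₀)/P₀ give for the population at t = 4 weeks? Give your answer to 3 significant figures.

A = (4520 − 385)/385 = 10.74026
P(4) = 4520 / (1 + 10.74026·e^(−0.091·4)) = 4520 / (1 + 10.74026·0.694891)
= 4520 / 8.46331 ≈ 534.07

≈ 534 beetles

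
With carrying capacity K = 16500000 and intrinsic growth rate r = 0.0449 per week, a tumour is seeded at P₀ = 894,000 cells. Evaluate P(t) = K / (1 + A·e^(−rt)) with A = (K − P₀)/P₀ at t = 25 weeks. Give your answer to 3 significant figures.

A = (16500000 − 894000)/894000 = 17.45638
P(25) = 16500000 / (1 + 17.45638·e^(−0.0449·25)) = 16500000 / (1 + 17.45638·0.325465)
= 16500000 / 6.68144 ≈ 2469527.03

≈ 2,470,000 cells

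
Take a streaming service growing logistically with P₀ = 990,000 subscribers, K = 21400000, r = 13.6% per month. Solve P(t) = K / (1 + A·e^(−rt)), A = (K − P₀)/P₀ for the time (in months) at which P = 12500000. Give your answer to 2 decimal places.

A = (21400000 − 990000)/990000 = 20.61616
12500000 = 21400000/(1 + 20.61616·e^(−0.136t)) → 1 + 20.61616·e^(−0.136t) = 1.712
e^(−0.136t) = 0.034536 → t = ln(28.95528)/0.136 = 3.36575/0.136

t ≈ 24.75 months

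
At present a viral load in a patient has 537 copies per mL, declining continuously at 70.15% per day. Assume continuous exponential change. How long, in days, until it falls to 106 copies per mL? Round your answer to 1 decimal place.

106 = 537 · e^(-0.7015·t)
t = ln(106/537) / -0.7015 = ln(0.19739) / -0.7015 = -1.62256 / -0.7015

t ≈ 2.3 days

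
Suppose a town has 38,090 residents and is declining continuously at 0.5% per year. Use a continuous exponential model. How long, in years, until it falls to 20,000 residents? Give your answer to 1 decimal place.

20000 = 38090 · e^(-0.005·t)
t = ln(20000/38090) / -0.005 = ln(0.52507) / -0.005 = -0.64422 / -0.005

t ≈ 128.8 years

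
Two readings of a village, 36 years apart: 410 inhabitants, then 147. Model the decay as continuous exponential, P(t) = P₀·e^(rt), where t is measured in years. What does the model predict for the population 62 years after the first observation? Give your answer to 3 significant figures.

≈ 70.1 inhabitants

r = ln(147/410) / 36 ≈ -0.028492 per year
P(62) = 410 · e^(-0.028492·62) = 410 · 0.17093 ≈ 70.08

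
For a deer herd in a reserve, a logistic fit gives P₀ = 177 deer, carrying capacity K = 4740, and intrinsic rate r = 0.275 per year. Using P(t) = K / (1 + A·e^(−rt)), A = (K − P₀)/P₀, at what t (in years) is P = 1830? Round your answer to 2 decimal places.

A = (4740 − 177)/177 = 25.77966
1830 = 4740/(1 + 25.77966·e^(−0.275t)) → 1 + 25.77966·e^(−0.275t) = 2.59016
e^(−0.275t) = 0.061683 → t = ln(16.21195)/0.275 = 2.78575/0.275

t ≈ 10.13 years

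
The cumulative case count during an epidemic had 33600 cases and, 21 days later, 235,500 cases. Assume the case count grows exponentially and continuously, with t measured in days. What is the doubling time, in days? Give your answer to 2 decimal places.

doubling time ≈ 7.48 days

r = ln(235500/33600) / 21 = ln(7.00893) / 21 ≈ 0.092723 per day
doubling time = ln 2 / |r| = 0.69315 / 0.092723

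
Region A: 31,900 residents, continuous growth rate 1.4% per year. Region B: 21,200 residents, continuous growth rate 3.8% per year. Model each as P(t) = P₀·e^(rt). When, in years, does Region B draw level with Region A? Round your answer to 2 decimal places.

t ≈ 17.03 years

31900·e^(0.014t) = 21200·e^(0.038t)
31900/21200 = e^((0.038 − 0.014)t) → ln(1.50472) = 0.024·t
t = 0.4086 / 0.024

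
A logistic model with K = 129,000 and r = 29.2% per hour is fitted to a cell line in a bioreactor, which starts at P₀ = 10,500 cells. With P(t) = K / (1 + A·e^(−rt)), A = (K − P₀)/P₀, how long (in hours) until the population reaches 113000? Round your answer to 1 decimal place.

A = (129000 − 10500)/10500 = 11.28571
113000 = 129000/(1 + 11.28571·e^(−0.292t)) → 1 + 11.28571·e^(−0.292t) = 1.14159
e^(−0.292t) = 0.012546 → t = ln(79.70536)/0.292 = 4.37834/0.292

t ≈ 15.0 hours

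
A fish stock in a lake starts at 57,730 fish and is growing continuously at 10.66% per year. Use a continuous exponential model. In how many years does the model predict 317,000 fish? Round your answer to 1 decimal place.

t ≈ 16.0 years

317000 = 57730 · e^(0.1066·t)
t = ln(317000/57730) / 0.1066 = ln(5.49108) / 0.1066 = 1.70312 / 0.1066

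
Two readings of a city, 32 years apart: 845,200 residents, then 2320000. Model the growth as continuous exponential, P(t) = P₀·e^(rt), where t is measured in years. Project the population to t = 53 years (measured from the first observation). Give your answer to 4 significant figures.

r = ln(2320000/845200) / 32 ≈ 0.031555 per year
P(53) = 845200 · e^(0.031555·53) = 845200 · 5.32492 ≈ 4500619.64

≈ 4,501,000 residents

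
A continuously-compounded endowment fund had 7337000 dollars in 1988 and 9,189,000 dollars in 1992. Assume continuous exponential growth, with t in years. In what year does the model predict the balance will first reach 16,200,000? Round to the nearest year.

year 2002

r = ln(9189000/7337000) / 4 = 0.22508/4 ≈ 0.056269 per year
t = ln(16200000/7337000) / r = 0.79208/0.056269 ≈ 14.08 years after 1988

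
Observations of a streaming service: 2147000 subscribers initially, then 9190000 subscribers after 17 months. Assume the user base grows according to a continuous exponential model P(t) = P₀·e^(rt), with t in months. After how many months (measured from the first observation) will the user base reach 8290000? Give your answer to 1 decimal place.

r = ln(9190000/2147000) / 17 ≈ 0.085532 per month
t = ln(8290000/2147000) / r = 1.35098 / 0.085532 ≈ 15.795

t ≈ 15.8 months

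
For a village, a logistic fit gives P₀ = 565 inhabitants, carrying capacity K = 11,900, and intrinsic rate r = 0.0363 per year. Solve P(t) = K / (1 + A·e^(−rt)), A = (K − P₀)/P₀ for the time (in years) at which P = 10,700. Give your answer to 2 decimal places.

A = (11900 − 565)/565 = 20.06195
10700 = 11900/(1 + 20.06195·e^(−0.0363t)) → 1 + 20.06195·e^(−0.0363t) = 1.11215
e^(−0.0363t) = 0.00559 → t = ln(178.88569)/0.0363 = 5.18675/0.0363

t ≈ 142.89 years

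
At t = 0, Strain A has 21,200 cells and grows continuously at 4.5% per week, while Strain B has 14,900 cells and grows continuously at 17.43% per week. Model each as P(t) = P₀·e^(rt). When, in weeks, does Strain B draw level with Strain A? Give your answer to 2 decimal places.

t ≈ 2.73 weeks

21200·e^(0.045t) = 14900·e^(0.1743t)
21200/14900 = e^((0.1743 − 0.045)t) → ln(1.42282) = 0.1293·t
t = 0.35264 / 0.1293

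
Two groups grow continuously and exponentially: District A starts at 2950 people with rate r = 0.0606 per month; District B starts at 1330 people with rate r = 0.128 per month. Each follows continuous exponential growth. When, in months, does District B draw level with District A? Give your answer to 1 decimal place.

t ≈ 11.8 months

2950·e^(0.0606t) = 1330·e^(0.128t)
2950/1330 = e^((0.128 − 0.0606)t) → ln(2.21805) = 0.0674·t
t = 0.79663 / 0.0674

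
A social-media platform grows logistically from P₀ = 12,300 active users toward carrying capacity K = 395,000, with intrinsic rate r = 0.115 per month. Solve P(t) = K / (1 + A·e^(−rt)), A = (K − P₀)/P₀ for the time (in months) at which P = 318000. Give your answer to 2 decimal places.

t ≈ 42.23 months

A = (395000 − 12300)/12300 = 31.11382
318000 = 395000/(1 + 31.11382·e^(−0.115t)) → 1 + 31.11382·e^(−0.115t) = 1.24214
e^(−0.115t) = 0.007782 → t = ln(128.49604)/0.115 = 4.8559/0.115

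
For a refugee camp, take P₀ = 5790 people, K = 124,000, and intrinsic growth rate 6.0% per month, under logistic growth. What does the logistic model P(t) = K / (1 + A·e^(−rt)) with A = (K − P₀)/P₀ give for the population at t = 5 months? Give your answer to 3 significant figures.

≈ 7,690 people

A = (124000 − 5790)/5790 = 20.41623
P(5) = 124000 / (1 + 20.41623·e^(−0.06·5)) = 124000 / (1 + 20.41623·0.740818)
= 124000 / 16.12472 ≈ 7690.06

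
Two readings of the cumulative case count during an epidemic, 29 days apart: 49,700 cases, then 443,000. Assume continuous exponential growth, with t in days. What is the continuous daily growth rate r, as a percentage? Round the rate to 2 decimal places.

r ≈ 7.54% per day

443000 = 49700 · e^(r·29)
e^(29r) = 443000/49700 = 8.91348
r = ln(8.91348) / 29 = 2.18756 / 29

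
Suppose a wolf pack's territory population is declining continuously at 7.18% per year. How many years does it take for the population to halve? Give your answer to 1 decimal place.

half-life = ln(2) / |r| = 0.69315 / 0.0718

half-life ≈ 9.7 years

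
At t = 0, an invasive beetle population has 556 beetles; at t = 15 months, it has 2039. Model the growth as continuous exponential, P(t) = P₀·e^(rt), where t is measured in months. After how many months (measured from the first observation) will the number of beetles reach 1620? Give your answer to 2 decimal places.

r = ln(2039/556) / 15 ≈ 0.08663 per month
t = ln(1620/556) / r = 1.06941 / 0.08663 ≈ 12.345

t ≈ 12.34 months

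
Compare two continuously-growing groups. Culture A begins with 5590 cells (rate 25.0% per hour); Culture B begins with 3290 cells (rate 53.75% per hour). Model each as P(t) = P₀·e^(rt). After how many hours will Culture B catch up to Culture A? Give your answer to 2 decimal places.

5590·e^(0.25t) = 3290·e^(0.5375t)
5590/3290 = e^((0.5375 − 0.25)t) → ln(1.69909) = 0.2875·t
t = 0.53009 / 0.2875

t ≈ 1.84 hours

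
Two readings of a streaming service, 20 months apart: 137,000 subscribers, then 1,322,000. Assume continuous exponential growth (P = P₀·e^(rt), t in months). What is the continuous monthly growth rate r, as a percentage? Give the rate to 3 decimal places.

1322000 = 137000 · e^(r·20)
e^(20r) = 1322000/137000 = 9.64964
r = ln(9.64964) / 20 = 2.26692 / 20

r ≈ 11.335% per month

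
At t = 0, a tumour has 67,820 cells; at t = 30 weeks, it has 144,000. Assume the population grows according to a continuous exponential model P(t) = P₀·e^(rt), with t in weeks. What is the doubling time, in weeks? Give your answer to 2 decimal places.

doubling time ≈ 27.62 weeks

r = ln(144000/67820) / 30 = ln(2.12327) / 30 ≈ 0.025099 per week
doubling time = ln 2 / |r| = 0.69315 / 0.025099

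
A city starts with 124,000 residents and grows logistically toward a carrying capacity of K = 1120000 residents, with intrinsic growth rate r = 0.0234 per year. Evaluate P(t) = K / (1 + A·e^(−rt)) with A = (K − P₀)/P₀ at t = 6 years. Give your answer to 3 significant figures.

A = (1120000 − 124000)/124000 = 8.03226
P(6) = 1120000 / (1 + 8.03226·e^(−0.0234·6)) = 1120000 / (1 + 8.03226·0.869011)
= 1120000 / 7.98012 ≈ 140348.82

≈ 140,000 residents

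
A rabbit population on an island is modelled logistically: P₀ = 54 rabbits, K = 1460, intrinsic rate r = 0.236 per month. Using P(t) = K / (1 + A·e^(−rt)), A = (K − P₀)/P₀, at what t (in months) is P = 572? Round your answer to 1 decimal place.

A = (1460 − 54)/54 = 26.03704
572 = 1460/(1 + 26.03704·e^(−0.236t)) → 1 + 26.03704·e^(−0.236t) = 2.55245
e^(−0.236t) = 0.059625 → t = ln(16.7716)/0.236 = 2.81969/0.236

t ≈ 11.9 months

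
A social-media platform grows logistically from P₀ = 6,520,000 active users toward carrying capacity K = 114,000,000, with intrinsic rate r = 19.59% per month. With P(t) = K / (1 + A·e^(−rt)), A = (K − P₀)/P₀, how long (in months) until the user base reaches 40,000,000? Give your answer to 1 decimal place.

A = (114000000 − 6520000)/6520000 = 16.48466
40000000 = 114000000/(1 + 16.48466·e^(−0.1959t)) → 1 + 16.48466·e^(−0.1959t) = 2.85
e^(−0.1959t) = 0.112226 → t = ln(8.91063)/0.1959 = 2.18724/0.1959

t ≈ 11.2 months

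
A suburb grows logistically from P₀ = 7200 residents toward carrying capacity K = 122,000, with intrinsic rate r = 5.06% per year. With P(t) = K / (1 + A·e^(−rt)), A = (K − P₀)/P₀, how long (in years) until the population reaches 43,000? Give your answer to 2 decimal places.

A = (122000 − 7200)/7200 = 15.94444
43000 = 122000/(1 + 15.94444·e^(−0.0506t)) → 1 + 15.94444·e^(−0.0506t) = 2.83721
e^(−0.0506t) = 0.115226 → t = ln(8.67862)/0.0506 = 2.16086/0.0506

t ≈ 42.70 years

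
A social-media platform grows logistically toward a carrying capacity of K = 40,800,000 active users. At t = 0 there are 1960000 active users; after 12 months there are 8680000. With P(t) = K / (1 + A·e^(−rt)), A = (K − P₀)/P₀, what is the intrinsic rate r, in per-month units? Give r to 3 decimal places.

r ≈ 0.140 per month

A = (40800000 − 1960000)/1960000 = 19.81633
8680000 = 40800000/(1 + 19.81633·e^(−r·12)) → e^(−12r) = (4.70046 − 1)/19.81633 = 0.186738
r = −ln(0.186738)/12 = 1.67805/12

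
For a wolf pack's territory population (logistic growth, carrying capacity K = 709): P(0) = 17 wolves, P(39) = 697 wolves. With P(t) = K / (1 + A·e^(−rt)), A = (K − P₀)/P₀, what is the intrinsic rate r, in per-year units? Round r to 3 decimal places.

r ≈ 0.199 per year

A = (709 − 17)/17 = 40.70588
697 = 709/(1 + 40.70588·e^(−r·39)) → e^(−39r) = (1.01722 − 1)/40.70588 = 0.000423
r = −ln(0.000423)/39 = 7.76825/39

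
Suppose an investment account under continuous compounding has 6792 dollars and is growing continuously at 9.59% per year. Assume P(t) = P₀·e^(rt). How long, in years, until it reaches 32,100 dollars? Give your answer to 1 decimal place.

t ≈ 16.2 years

32100 = 6792 · e^(0.0959·t)
t = ln(32100/6792) / 0.0959 = ln(4.72615) / 0.0959 = 1.55311 / 0.0959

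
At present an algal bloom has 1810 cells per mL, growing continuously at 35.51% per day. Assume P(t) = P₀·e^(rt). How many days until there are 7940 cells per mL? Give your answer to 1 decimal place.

7940 = 1810 · e^(0.3551·t)
t = ln(7940/1810) / 0.3551 = ln(4.38674) / 0.3551 = 1.47859 / 0.3551

t ≈ 4.2 days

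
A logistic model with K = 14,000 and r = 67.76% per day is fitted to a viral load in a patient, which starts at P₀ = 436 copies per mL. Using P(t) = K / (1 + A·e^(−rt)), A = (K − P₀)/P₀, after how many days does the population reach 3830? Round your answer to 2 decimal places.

A = (14000 − 436)/436 = 31.11009
3830 = 14000/(1 + 31.11009·e^(−0.6776t)) → 1 + 31.11009·e^(−0.6776t) = 3.65535
e^(−0.6776t) = 0.085353 → t = ln(11.71599)/0.6776 = 2.46095/0.6776

t ≈ 3.63 days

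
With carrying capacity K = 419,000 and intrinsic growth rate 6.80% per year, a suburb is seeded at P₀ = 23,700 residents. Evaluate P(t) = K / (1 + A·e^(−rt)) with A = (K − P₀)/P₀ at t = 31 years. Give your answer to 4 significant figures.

≈ 138,500 residents

A = (419000 − 23700)/23700 = 16.67932
P(31) = 419000 / (1 + 16.67932·e^(−0.068·31)) = 419000 / (1 + 16.67932·0.121481)
= 419000 / 3.02622 ≈ 138456.75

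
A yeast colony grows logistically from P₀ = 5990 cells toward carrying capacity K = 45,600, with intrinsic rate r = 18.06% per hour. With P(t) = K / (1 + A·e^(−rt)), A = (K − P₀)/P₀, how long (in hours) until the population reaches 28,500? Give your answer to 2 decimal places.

t ≈ 13.29 hours

A = (45600 − 5990)/5990 = 6.61269
28500 = 45600/(1 + 6.61269·e^(−0.1806t)) → 1 + 6.61269·e^(−0.1806t) = 1.6
e^(−0.1806t) = 0.090735 → t = ln(11.02115)/0.1806 = 2.39982/0.1806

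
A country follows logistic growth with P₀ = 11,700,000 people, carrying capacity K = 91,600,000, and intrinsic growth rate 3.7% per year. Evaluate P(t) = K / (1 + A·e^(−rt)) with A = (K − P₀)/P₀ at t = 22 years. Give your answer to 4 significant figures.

A = (91600000 − 11700000)/11700000 = 6.82906
P(22) = 91600000 / (1 + 6.82906·e^(−0.037·22)) = 91600000 / (1 + 6.82906·0.443082)
= 91600000 / 4.02583 ≈ 22753045.07

≈ 22,750,000 people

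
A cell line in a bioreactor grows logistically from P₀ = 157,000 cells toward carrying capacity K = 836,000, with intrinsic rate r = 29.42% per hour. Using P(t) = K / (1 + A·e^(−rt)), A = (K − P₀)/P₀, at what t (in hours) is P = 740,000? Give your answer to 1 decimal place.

A = (836000 − 157000)/157000 = 4.32484
740000 = 836000/(1 + 4.32484·e^(−0.2942t)) → 1 + 4.32484·e^(−0.2942t) = 1.12973
e^(−0.2942t) = 0.029996 → t = ln(33.33731)/0.2942 = 3.50668/0.2942

t ≈ 11.9 hours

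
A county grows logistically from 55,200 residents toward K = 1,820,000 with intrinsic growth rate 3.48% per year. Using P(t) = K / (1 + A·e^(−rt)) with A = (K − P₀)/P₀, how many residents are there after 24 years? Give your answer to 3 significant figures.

A = (1820000 − 55200)/55200 = 31.97101
P(24) = 1820000 / (1 + 31.97101·e^(−0.0348·24)) = 1820000 / (1 + 31.97101·0.433788)
= 1820000 / 14.86863 ≈ 122405.33

≈ 122,000 residents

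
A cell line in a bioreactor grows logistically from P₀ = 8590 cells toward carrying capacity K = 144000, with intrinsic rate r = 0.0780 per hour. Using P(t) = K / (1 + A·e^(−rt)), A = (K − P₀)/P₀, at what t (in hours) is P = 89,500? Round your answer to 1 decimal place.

A = (144000 − 8590)/8590 = 15.76368
89500 = 144000/(1 + 15.76368·e^(−0.078t)) → 1 + 15.76368·e^(−0.078t) = 1.60894
e^(−0.078t) = 0.038629 → t = ln(25.88714)/0.078 = 3.25375/0.078

t ≈ 41.7 hours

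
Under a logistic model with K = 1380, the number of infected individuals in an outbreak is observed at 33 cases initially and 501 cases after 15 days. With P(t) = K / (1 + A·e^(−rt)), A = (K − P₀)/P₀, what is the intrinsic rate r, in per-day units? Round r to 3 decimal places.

r ≈ 0.210 per day

A = (1380 − 33)/33 = 40.81818
501 = 1380/(1 + 40.81818·e^(−r·15)) → e^(−15r) = (2.75449 − 1)/40.81818 = 0.042983
r = −ln(0.042983)/15 = 3.14695/15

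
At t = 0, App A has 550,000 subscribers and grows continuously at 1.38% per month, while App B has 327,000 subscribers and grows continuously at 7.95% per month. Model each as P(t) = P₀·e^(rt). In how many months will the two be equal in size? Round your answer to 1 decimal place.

t ≈ 7.9 months

550000·e^(0.0138t) = 327000·e^(0.0795t)
550000/327000 = e^((0.0795 − 0.0138)t) → ln(1.68196) = 0.0657·t
t = 0.51996 / 0.0657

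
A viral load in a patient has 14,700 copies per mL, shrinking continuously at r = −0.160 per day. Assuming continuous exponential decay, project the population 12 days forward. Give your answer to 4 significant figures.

P(12) = 14700 · e^(-0.16·12) = 14700 · e^(-1.92)
= 14700 · 0.14661 ≈ 2155.12

≈ 2,155 copies per mL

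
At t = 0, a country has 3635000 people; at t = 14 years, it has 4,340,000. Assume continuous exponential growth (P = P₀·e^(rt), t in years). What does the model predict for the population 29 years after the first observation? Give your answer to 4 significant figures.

≈ 5,248,000 people

r = ln(4340000/3635000) / 14 ≈ 0.012662 per year
P(29) = 3635000 · e^(0.012662·29) = 3635000 · 1.44368 ≈ 5247760.36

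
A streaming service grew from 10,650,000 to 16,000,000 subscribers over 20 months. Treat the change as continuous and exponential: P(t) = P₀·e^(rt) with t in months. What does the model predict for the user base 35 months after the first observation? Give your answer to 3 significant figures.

r = ln(16000000/10650000) / 20 ≈ 0.020351 per month
P(35) = 10650000 · e^(0.020351·35) = 10650000 · 2.03868 ≈ 21711896.69

≈ 21,700,000 subscribers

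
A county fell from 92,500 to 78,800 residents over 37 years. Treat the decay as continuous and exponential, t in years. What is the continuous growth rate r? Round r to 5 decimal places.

r ≈ -0.00433 per year

78800 = 92500 · e^(r·37)
e^(37r) = 78800/92500 = 0.85189
r = ln(0.85189) / 37 = -0.1603 / 37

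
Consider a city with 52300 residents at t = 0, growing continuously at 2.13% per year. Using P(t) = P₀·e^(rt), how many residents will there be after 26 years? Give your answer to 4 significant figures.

≈ 90,990 residents

P(26) = 52300 · e^(0.0213·26) = 52300 · e^(0.5538)
= 52300 · 1.73985 ≈ 90994.25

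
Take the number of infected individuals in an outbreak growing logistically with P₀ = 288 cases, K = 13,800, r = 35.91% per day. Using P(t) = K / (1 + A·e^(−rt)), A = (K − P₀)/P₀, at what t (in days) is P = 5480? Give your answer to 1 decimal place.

t ≈ 9.6 days

A = (13800 − 288)/288 = 46.91667
5480 = 13800/(1 + 46.91667·e^(−0.3591t)) → 1 + 46.91667·e^(−0.3591t) = 2.51825
e^(−0.3591t) = 0.032361 → t = ln(30.90184)/0.3591 = 3.43082/0.3591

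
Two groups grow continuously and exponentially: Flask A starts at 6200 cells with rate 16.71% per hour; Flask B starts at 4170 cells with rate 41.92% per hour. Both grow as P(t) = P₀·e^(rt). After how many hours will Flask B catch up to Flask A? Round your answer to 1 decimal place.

t ≈ 1.6 hours

6200·e^(0.1671t) = 4170·e^(0.4192t)
6200/4170 = e^((0.4192 − 0.1671)t) → ln(1.48681) = 0.2521·t
t = 0.39663 / 0.2521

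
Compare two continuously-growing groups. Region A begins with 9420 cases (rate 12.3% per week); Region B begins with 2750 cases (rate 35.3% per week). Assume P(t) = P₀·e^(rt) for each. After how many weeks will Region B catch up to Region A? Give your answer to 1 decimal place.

9420·e^(0.123t) = 2750·e^(0.353t)
9420/2750 = e^((0.353 − 0.123)t) → ln(3.42545) = 0.23·t
t = 1.23123 / 0.23

t ≈ 5.4 weeks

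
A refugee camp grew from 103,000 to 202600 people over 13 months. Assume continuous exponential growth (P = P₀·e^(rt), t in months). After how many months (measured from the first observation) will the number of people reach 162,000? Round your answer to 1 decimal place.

t ≈ 8.7 months

r = ln(202600/103000) / 13 ≈ 0.052039 per month
t = ln(162000/103000) / r = 0.45287 / 0.052039 ≈ 8.702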